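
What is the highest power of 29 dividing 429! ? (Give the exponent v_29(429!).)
v_29(429!) = 14

Legendre's formula: v_p(n!) = Σ_{k ≥ 1} ⌊n / p^k⌋. For p = 29, n = 429, the terms are:
  ⌊429/29^1⌋ = ⌊429/29⌋ = 14
(the next term ⌊429/29^2⌋ = 0, terminating the sum). Summing: v_29(429!) = 14 = 14.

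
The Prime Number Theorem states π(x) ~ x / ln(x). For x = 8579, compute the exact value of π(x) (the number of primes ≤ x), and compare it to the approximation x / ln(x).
π(8579) = 1068;  x/ln(x) ≈ 947.22;  relative error ≈ 11.31%.

Directly count primes up to 8579: π(8579) = 1068. The PNT approximation gives 8579/ln(8579) ≈ 8579/9.05707 ≈ 947.22. Relative error (π(x) − x/ln(x)) / π(x) ≈ 11.31%; the approximation is known to undercount slightly (Li(x) is a better estimate).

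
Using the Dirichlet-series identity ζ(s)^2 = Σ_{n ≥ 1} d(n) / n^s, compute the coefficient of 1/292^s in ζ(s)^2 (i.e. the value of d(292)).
d(292) = 6

ζ(s)^2 = (Σ 1/m^s)(Σ 1/k^s). The coefficient of 1/n^s in the product is the number of ordered pairs (m, k) with mk = n, which equals d(n). For n = 292, divisors are [1, 2, 4, 73, 146, 292], so d(292) = 6.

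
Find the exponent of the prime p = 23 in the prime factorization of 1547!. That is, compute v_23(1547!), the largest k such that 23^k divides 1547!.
v_23(1547!) = 69

Legendre's formula: v_p(n!) = Σ_{k ≥ 1} ⌊n / p^k⌋. For p = 23, n = 1547, the terms are:
  ⌊1547/23^1⌋ = ⌊1547/23⌋ = 67
  ⌊1547/23^2⌋ = ⌊1547/529⌋ = 2
(the next term ⌊1547/23^3⌋ = 0, terminating the sum). Summing: v_23(1547!) = 67 + 2 = 69.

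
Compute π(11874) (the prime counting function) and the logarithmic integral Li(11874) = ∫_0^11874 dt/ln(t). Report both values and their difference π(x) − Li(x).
π(11874) = 1423;  Li(11874) ≈ 1447.68;  π(x) − Li(x) ≈ -24.68.

Direct count of primes ≤ 11874 gives π(11874) = 1423. Numerical evaluation of the logarithmic integral gives Li(11874) ≈ 1447.68. The difference π(x) − Li(x) ≈ -24.68 is typically negative for small/moderate x (Li(x) overestimates), though Littlewood's theorem shows this sign changes infinitely often.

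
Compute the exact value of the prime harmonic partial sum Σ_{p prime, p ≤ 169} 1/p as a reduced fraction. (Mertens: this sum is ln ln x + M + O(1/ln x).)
Σ 1/p = 1840793455149223796977553240989608507934961889604586193282330007699/962947420735983927056946215901134429196419130606213075415963491270

π(169) = 39, so the primes ≤ 169 are [2, 3, 5, 7, 11, 13, 17, 19, 23, 29, 31, 37, 41, 43, 47, 53, 59, 61, 67, 71, 73, 79, 83, 89, 97, 101, 103, 107, 109, 113, 127, 131, 137, 139, 149, 151, 157, 163, 167]. Summing 1/p over these primes: 1840793455149223796977553240989608507934961889604586193282330007699/962947420735983927056946215901134429196419130606213075415963491270 ≈ 1.9116. Mertens estimate ln ln(169) + 0.2615 ≈ 1.8966.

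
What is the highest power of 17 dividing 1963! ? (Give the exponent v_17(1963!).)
v_17(1963!) = 121

Legendre's formula: v_p(n!) = Σ_{k ≥ 1} ⌊n / p^k⌋. For p = 17, n = 1963, the terms are:
  ⌊1963/17^1⌋ = ⌊1963/17⌋ = 115
  ⌊1963/17^2⌋ = ⌊1963/289⌋ = 6
(the next term ⌊1963/17^3⌋ = 0, terminating the sum). Summing: v_17(1963!) = 115 + 6 = 121.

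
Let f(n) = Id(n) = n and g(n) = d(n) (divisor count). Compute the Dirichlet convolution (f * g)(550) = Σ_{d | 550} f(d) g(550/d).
(Id * d)(550) = 1976

Divisors of 550: [1, 2, 5, 10, 11, 22, 25, 50, 55, 110, 275, 550]. For each d | 550:
  d = 1: Id(1) · d(550/1) = 1 · 12 = 12
  d = 2: Id(2) · d(550/2) = 2 · 6 = 12
  d = 5: Id(5) · d(550/5) = 5 · 8 = 40
  d = 10: Id(10) · d(550/10) = 10 · 4 = 40
  d = 11: Id(11) · d(550/11) = 11 · 6 = 66
  d = 22: Id(22) · d(550/22) = 22 · 3 = 66
  d = 25: Id(25) · d(550/25) = 25 · 4 = 100
  d = 50: Id(50) · d(550/50) = 50 · 2 = 100
  d = 55: Id(55) · d(550/55) = 55 · 4 = 220
  d = 110: Id(110) · d(550/110) = 110 · 2 = 220
  d = 275: Id(275) · d(550/275) = 275 · 2 = 550
  d = 550: Id(550) · d(550/550) = 550 · 1 = 550
Summing: (Id * d)(550) = 12 + 12 + 40 + 40 + 66 + 66 + 100 + 100 + 220 + 220 + 550 + 550 = 1976.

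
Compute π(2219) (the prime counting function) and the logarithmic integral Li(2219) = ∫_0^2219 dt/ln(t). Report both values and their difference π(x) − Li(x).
π(2219) = 330;  Li(2219) ≈ 343.42;  π(x) − Li(x) ≈ -13.42.

Direct count of primes ≤ 2219 gives π(2219) = 330. Numerical evaluation of the logarithmic integral gives Li(2219) ≈ 343.42. The difference π(x) − Li(x) ≈ -13.42 is typically negative for small/moderate x (Li(x) overestimates), though Littlewood's theorem shows this sign changes infinitely often.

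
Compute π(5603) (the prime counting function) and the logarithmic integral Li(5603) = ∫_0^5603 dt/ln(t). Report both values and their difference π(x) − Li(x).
π(5603) = 738;  Li(5603) ≈ 754.60;  π(x) − Li(x) ≈ -16.60.

Direct count of primes ≤ 5603 gives π(5603) = 738. Numerical evaluation of the logarithmic integral gives Li(5603) ≈ 754.60. The difference π(x) − Li(x) ≈ -16.60 is typically negative for small/moderate x (Li(x) overestimates), though Littlewood's theorem shows this sign changes infinitely often.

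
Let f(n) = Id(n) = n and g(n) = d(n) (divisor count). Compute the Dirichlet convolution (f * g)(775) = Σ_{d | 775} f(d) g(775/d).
(Id * d)(775) = 1254

Divisors of 775: [1, 5, 25, 31, 155, 775]. For each d | 775:
  d = 1: Id(1) · d(775/1) = 1 · 6 = 6
  d = 5: Id(5) · d(775/5) = 5 · 4 = 20
  d = 25: Id(25) · d(775/25) = 25 · 2 = 50
  d = 31: Id(31) · d(775/31) = 31 · 3 = 93
  d = 155: Id(155) · d(775/155) = 155 · 2 = 310
  d = 775: Id(775) · d(775/775) = 775 · 1 = 775
Summing: (Id * d)(775) = 6 + 20 + 50 + 93 + 310 + 775 = 1254.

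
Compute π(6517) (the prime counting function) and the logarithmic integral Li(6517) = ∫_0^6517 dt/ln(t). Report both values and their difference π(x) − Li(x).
π(6517) = 842;  Li(6517) ≈ 859.56;  π(x) − Li(x) ≈ -17.56.

Direct count of primes ≤ 6517 gives π(6517) = 842. Numerical evaluation of the logarithmic integral gives Li(6517) ≈ 859.56. The difference π(x) − Li(x) ≈ -17.56 is typically negative for small/moderate x (Li(x) overestimates), though Littlewood's theorem shows this sign changes infinitely often.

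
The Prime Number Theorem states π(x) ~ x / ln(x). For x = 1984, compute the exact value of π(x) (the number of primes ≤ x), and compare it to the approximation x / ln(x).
π(1984) = 299;  x/ln(x) ≈ 261.30;  relative error ≈ 12.61%.

Directly count primes up to 1984: π(1984) = 299. The PNT approximation gives 1984/ln(1984) ≈ 1984/7.59287 ≈ 261.30. Relative error (π(x) − x/ln(x)) / π(x) ≈ 12.61%; the approximation is known to undercount slightly (Li(x) is a better estimate).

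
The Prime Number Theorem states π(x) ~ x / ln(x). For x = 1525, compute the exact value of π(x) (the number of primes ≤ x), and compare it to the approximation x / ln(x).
π(1525) = 241;  x/ln(x) ≈ 208.06;  relative error ≈ 13.67%.

Directly count primes up to 1525: π(1525) = 241. The PNT approximation gives 1525/ln(1525) ≈ 1525/7.32975 ≈ 208.06. Relative error (π(x) − x/ln(x)) / π(x) ≈ 13.67%; the approximation is known to undercount slightly (Li(x) is a better estimate).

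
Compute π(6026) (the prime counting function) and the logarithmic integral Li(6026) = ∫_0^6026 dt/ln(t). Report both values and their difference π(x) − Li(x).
π(6026) = 785;  Li(6026) ≈ 803.40;  π(x) − Li(x) ≈ -18.40.

Direct count of primes ≤ 6026 gives π(6026) = 785. Numerical evaluation of the logarithmic integral gives Li(6026) ≈ 803.40. The difference π(x) − Li(x) ≈ -18.40 is typically negative for small/moderate x (Li(x) overestimates), though Littlewood's theorem shows this sign changes infinitely often.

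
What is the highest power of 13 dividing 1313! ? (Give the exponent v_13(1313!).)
v_13(1313!) = 108

Legendre's formula: v_p(n!) = Σ_{k ≥ 1} ⌊n / p^k⌋. For p = 13, n = 1313, the terms are:
  ⌊1313/13^1⌋ = ⌊1313/13⌋ = 101
  ⌊1313/13^2⌋ = ⌊1313/169⌋ = 7
(the next term ⌊1313/13^3⌋ = 0, terminating the sum). Summing: v_13(1313!) = 101 + 7 = 108.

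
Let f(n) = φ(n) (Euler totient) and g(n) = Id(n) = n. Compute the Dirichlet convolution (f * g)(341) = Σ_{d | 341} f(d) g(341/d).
(φ * Id)(341) = 1281

Divisors of 341: [1, 11, 31, 341]. For each d | 341:
  d = 1: φ(1) · Id(341/1) = 1 · 341 = 341
  d = 11: φ(11) · Id(341/11) = 10 · 31 = 310
  d = 31: φ(31) · Id(341/31) = 30 · 11 = 330
  d = 341: φ(341) · Id(341/341) = 300 · 1 = 300
Summing: (φ * Id)(341) = 341 + 310 + 330 + 300 = 1281.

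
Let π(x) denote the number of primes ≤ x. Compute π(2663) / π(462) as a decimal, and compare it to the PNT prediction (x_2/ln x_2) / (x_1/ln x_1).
π(2663)/π(462) = 386/89 ≈ 4.3371;  PNT prediction ≈ 4.4839.

π(462) = 89 and π(2663) = 386, so π(2663)/π(462) ≈ 4.3371. The PNT-predicted ratio is (2663/ln(2663)) / (462/ln(462)) ≈ 4.4839. The two agree to within a few percent, as expected.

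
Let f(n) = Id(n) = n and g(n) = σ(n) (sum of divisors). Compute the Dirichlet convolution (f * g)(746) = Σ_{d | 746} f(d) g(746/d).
(Id * σ)(746) = 3735

Divisors of 746: [1, 2, 373, 746]. For each d | 746:
  d = 1: Id(1) · σ(746/1) = 1 · 1122 = 1122
  d = 2: Id(2) · σ(746/2) = 2 · 374 = 748
  d = 373: Id(373) · σ(746/373) = 373 · 3 = 1119
  d = 746: Id(746) · σ(746/746) = 746 · 1 = 746
Summing: (Id * σ)(746) = 1122 + 748 + 1119 + 746 = 3735.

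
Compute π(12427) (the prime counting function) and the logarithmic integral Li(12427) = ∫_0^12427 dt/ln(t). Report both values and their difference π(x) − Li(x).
π(12427) = 1483;  Li(12427) ≈ 1506.48;  π(x) − Li(x) ≈ -23.48.

Direct count of primes ≤ 12427 gives π(12427) = 1483. Numerical evaluation of the logarithmic integral gives Li(12427) ≈ 1506.48. The difference π(x) − Li(x) ≈ -23.48 is typically negative for small/moderate x (Li(x) overestimates), though Littlewood's theorem shows this sign changes infinitely often.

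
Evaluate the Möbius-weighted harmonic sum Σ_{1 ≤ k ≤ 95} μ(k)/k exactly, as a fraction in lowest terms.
Σ μ(k)/k = 164165993590198279544427554326659/3961456982724258461775089600226385

Values of μ(k) for 1 ≤ k ≤ 95: μ(1) = 1, μ(2) = -1, μ(3) = -1, μ(5) = -1, μ(6) = 1, μ(7) = -1, μ(10) = 1, μ(11) = -1, μ(13) = -1, μ(14) = 1, μ(15) = 1, μ(17) = -1, μ(19) = -1, μ(21) = 1, μ(22) = 1, μ(23) = -1, μ(26) = 1, μ(29) = -1, μ(30) = -1, μ(31) = -1, μ(33) = 1, μ(34) = 1, μ(35) = 1, μ(37) = -1, μ(38) = 1, μ(39) = 1, μ(41) = -1, μ(42) = -1, μ(43) = -1, μ(46) = 1, μ(47) = -1, μ(51) = 1, μ(53) = -1, μ(55) = 1, μ(57) = 1, μ(58) = 1, μ(59) = -1, μ(61) = -1, μ(62) = 1, μ(65) = 1, μ(66) = -1, μ(67) = -1, μ(69) = 1, μ(70) = -1, μ(71) = -1, μ(73) = -1, μ(74) = 1, μ(77) = 1, μ(78) = -1, μ(79) = -1, μ(82) = 1, μ(83) = -1, μ(85) = 1, μ(86) = 1, μ(87) = 1, μ(89) = -1, μ(91) = 1, μ(93) = 1, μ(94) = 1, μ(95) = 1, with μ = 0 on non-squarefree integers. Summing μ(k)/k for k where μ(k) ≠ 0 gives 164165993590198279544427554326659/3961456982724258461775089600226385 ≈ 0.0414. (PNT ⟺ this sum → 0 as n → ∞.)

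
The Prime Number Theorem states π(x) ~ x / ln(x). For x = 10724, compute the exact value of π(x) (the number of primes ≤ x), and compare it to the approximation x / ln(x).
π(10724) = 1307;  x/ln(x) ≈ 1155.57;  relative error ≈ 11.59%.

Directly count primes up to 10724: π(10724) = 1307. The PNT approximation gives 10724/ln(10724) ≈ 10724/9.28024 ≈ 1155.57. Relative error (π(x) − x/ln(x)) / π(x) ≈ 11.59%; the approximation is known to undercount slightly (Li(x) is a better estimate).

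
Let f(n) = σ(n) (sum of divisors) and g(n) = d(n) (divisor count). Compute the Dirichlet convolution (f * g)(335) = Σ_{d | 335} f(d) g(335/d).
(σ * d)(335) = 560

Divisors of 335: [1, 5, 67, 335]. For each d | 335:
  d = 1: σ(1) · d(335/1) = 1 · 4 = 4
  d = 5: σ(5) · d(335/5) = 6 · 2 = 12
  d = 67: σ(67) · d(335/67) = 68 · 2 = 136
  d = 335: σ(335) · d(335/335) = 408 · 1 = 408
Summing: (σ * d)(335) = 4 + 12 + 136 + 408 = 560.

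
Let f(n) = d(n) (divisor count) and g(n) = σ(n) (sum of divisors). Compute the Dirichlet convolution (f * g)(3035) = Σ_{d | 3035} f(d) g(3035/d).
(d * σ)(3035) = 4880

Divisors of 3035: [1, 5, 607, 3035]. For each d | 3035:
  d = 1: d(1) · σ(3035/1) = 1 · 3648 = 3648
  d = 5: d(5) · σ(3035/5) = 2 · 608 = 1216
  d = 607: d(607) · σ(3035/607) = 2 · 6 = 12
  d = 3035: d(3035) · σ(3035/3035) = 4 · 1 = 4
Summing: (d * σ)(3035) = 3648 + 1216 + 12 + 4 = 4880.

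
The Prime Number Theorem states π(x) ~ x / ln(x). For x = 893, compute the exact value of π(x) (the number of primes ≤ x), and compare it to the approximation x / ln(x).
π(893) = 154;  x/ln(x) ≈ 131.43;  relative error ≈ 14.66%.

Directly count primes up to 893: π(893) = 154. The PNT approximation gives 893/ln(893) ≈ 893/6.79459 ≈ 131.43. Relative error (π(x) − x/ln(x)) / π(x) ≈ 14.66%; the approximation is known to undercount slightly (Li(x) is a better estimate).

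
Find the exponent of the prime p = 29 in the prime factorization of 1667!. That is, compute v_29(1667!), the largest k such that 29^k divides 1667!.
v_29(1667!) = 58

Legendre's formula: v_p(n!) = Σ_{k ≥ 1} ⌊n / p^k⌋. For p = 29, n = 1667, the terms are:
  ⌊1667/29^1⌋ = ⌊1667/29⌋ = 57
  ⌊1667/29^2⌋ = ⌊1667/841⌋ = 1
(the next term ⌊1667/29^3⌋ = 0, terminating the sum). Summing: v_29(1667!) = 57 + 1 = 58.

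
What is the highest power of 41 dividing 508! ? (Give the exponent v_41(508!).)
v_41(508!) = 12

Legendre's formula: v_p(n!) = Σ_{k ≥ 1} ⌊n / p^k⌋. For p = 41, n = 508, the terms are:
  ⌊508/41^1⌋ = ⌊508/41⌋ = 12
(the next term ⌊508/41^2⌋ = 0, terminating the sum). Summing: v_41(508!) = 12 = 12.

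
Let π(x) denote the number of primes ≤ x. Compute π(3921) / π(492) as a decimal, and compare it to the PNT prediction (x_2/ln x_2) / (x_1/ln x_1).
π(3921)/π(492) = 543/94 ≈ 5.7766;  PNT prediction ≈ 5.9703.

π(492) = 94 and π(3921) = 543, so π(3921)/π(492) ≈ 5.7766. The PNT-predicted ratio is (3921/ln(3921)) / (492/ln(492)) ≈ 5.9703. The two agree to within a few percent, as expected.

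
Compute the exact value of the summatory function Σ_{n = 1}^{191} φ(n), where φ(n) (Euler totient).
Σ_{n ≤ 191} φ(n) = 11166

Compute φ(n) for each 1 ≤ n ≤ 191: φ(1) = 1, φ(2) = 1, φ(3) = 2, φ(4) = 2, φ(5) = 4, φ(6) = 2, φ(7) = 6, φ(8) = 4, φ(9) = 6, φ(10) = 4, φ(11) = 10, φ(12) = 4, φ(13) = 12, φ(14) = 6, φ(15) = 8, φ(16) = 8, φ(17) = 16, φ(18) = 6, φ(19) = 18, φ(20) = 8, φ(21) = 12, φ(22) = 10, φ(23) = 22, φ(24) = 8, φ(25) = 20, φ(26) = 12, φ(27) = 18, φ(28) = 12, φ(29) = 28, φ(30) = 8, φ(31) = 30, φ(32) = 16, φ(33) = 20, φ(34) = 16, φ(35) = 24, φ(36) = 12, φ(37) = 36, φ(38) = 18, φ(39) = 24, φ(40) = 16, φ(41) = 40, φ(42) = 12, φ(43) = 42, φ(44) = 20, φ(45) = 24, φ(46) = 22, φ(47) = 46, φ(48) = 16, φ(49) = 42, φ(50) = 20, φ(51) = 32, φ(52) = 24, φ(53) = 52, φ(54) = 18, φ(55) = 40, φ(56) = 24, φ(57) = 36, φ(58) = 28, φ(59) = 58, φ(60) = 16, φ(61) = 60, φ(62) = 30, φ(63) = 36, φ(64) = 32, φ(65) = 48, φ(66) = 20, φ(67) = 66, φ(68) = 32, φ(69) = 44, φ(70) = 24, φ(71) = 70, φ(72) = 24, φ(73) = 72, φ(74) = 36, φ(75) = 40, φ(76) = 36, φ(77) = 60, φ(78) = 24, φ(79) = 78, φ(80) = 32, φ(81) = 54, φ(82) = 40, φ(83) = 82, φ(84) = 24, φ(85) = 64, φ(86) = 42, φ(87) = 56, φ(88) = 40, φ(89) = 88, φ(90) = 24, φ(91) = 72, φ(92) = 44, φ(93) = 60, φ(94) = 46, φ(95) = 72, φ(96) = 32, φ(97) = 96, φ(98) = 42, φ(99) = 60, φ(100) = 40, φ(101) = 100, φ(102) = 32, φ(103) = 102, φ(104) = 48, φ(105) = 48, φ(106) = 52, φ(107) = 106, φ(108) = 36, φ(109) = 108, φ(110) = 40, φ(111) = 72, φ(112) = 48, φ(113) = 112, φ(114) = 36, φ(115) = 88, φ(116) = 56, φ(117) = 72, φ(118) = 58, φ(119) = 96, φ(120) = 32, φ(121) = 110, φ(122) = 60, φ(123) = 80, φ(124) = 60, φ(125) = 100, φ(126) = 36, φ(127) = 126, φ(128) = 64, φ(129) = 84, φ(130) = 48, φ(131) = 130, φ(132) = 40, φ(133) = 108, φ(134) = 66, φ(135) = 72, φ(136) = 64, φ(137) = 136, φ(138) = 44, φ(139) = 138, φ(140) = 48, φ(141) = 92, φ(142) = 70, φ(143) = 120, φ(144) = 48, φ(145) = 112, φ(146) = 72, φ(147) = 84, φ(148) = 72, φ(149) = 148, φ(150) = 40, φ(151) = 150, φ(152) = 72, φ(153) = 96, φ(154) = 60, φ(155) = 120, φ(156) = 48, φ(157) = 156, φ(158) = 78, φ(159) = 104, φ(160) = 64, φ(161) = 132, φ(162) = 54, φ(163) = 162, φ(164) = 80, φ(165) = 80, φ(166) = 82, φ(167) = 166, φ(168) = 48, φ(169) = 156, φ(170) = 64, φ(171) = 108, φ(172) = 84, φ(173) = 172, φ(174) = 56, φ(175) = 120, φ(176) = 80, φ(177) = 116, φ(178) = 88, φ(179) = 178, φ(180) = 48, φ(181) = 180, φ(182) = 72, φ(183) = 120, φ(184) = 88, φ(185) = 144, φ(186) = 60, φ(187) = 160, φ(188) = 92, φ(189) = 108, φ(190) = 72, φ(191) = 190. Summing all 191 values: 11166. (Average order: Σ_{n ≤ x} φ(n) ~ (3/π²) x². For x = 191, (3/π²)·191² ≈ 11088.89.)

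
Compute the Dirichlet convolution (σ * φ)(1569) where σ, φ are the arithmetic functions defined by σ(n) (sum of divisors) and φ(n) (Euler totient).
(σ * φ)(1569) = 6276

Divisors of 1569: [1, 3, 523, 1569]. For each d | 1569:
  d = 1: σ(1) · φ(1569/1) = 1 · 1044 = 1044
  d = 3: σ(3) · φ(1569/3) = 4 · 522 = 2088
  d = 523: σ(523) · φ(1569/523) = 524 · 2 = 1048
  d = 1569: σ(1569) · φ(1569/1569) = 2096 · 1 = 2096
Summing: (σ * φ)(1569) = 1044 + 2088 + 1048 + 2096 = 6276.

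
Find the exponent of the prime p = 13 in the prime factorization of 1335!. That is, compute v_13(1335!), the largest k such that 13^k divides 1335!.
v_13(1335!) = 109

Legendre's formula: v_p(n!) = Σ_{k ≥ 1} ⌊n / p^k⌋. For p = 13, n = 1335, the terms are:
  ⌊1335/13^1⌋ = ⌊1335/13⌋ = 102
  ⌊1335/13^2⌋ = ⌊1335/169⌋ = 7
(the next term ⌊1335/13^3⌋ = 0, terminating the sum). Summing: v_13(1335!) = 102 + 7 = 109.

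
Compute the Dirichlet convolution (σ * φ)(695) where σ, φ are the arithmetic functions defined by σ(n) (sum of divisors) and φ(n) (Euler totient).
(σ * φ)(695) = 2780

Divisors of 695: [1, 5, 139, 695]. For each d | 695:
  d = 1: σ(1) · φ(695/1) = 1 · 552 = 552
  d = 5: σ(5) · φ(695/5) = 6 · 138 = 828
  d = 139: σ(139) · φ(695/139) = 140 · 4 = 560
  d = 695: σ(695) · φ(695/695) = 840 · 1 = 840
Summing: (σ * φ)(695) = 552 + 828 + 560 + 840 = 2780.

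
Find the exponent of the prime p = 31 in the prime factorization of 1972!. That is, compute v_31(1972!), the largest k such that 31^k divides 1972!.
v_31(1972!) = 65

Legendre's formula: v_p(n!) = Σ_{k ≥ 1} ⌊n / p^k⌋. For p = 31, n = 1972, the terms are:
  ⌊1972/31^1⌋ = ⌊1972/31⌋ = 63
  ⌊1972/31^2⌋ = ⌊1972/961⌋ = 2
(the next term ⌊1972/31^3⌋ = 0, terminating the sum). Summing: v_31(1972!) = 63 + 2 = 65.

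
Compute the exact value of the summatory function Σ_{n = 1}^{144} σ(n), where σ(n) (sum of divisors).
Σ_{n ≤ 144} σ(n) = 17186

Compute σ(n) for each 1 ≤ n ≤ 144: σ(1) = 1, σ(2) = 3, σ(3) = 4, σ(4) = 7, σ(5) = 6, σ(6) = 12, σ(7) = 8, σ(8) = 15, σ(9) = 13, σ(10) = 18, σ(11) = 12, σ(12) = 28, σ(13) = 14, σ(14) = 24, σ(15) = 24, σ(16) = 31, σ(17) = 18, σ(18) = 39, σ(19) = 20, σ(20) = 42, σ(21) = 32, σ(22) = 36, σ(23) = 24, σ(24) = 60, σ(25) = 31, σ(26) = 42, σ(27) = 40, σ(28) = 56, σ(29) = 30, σ(30) = 72, σ(31) = 32, σ(32) = 63, σ(33) = 48, σ(34) = 54, σ(35) = 48, σ(36) = 91, σ(37) = 38, σ(38) = 60, σ(39) = 56, σ(40) = 90, σ(41) = 42, σ(42) = 96, σ(43) = 44, σ(44) = 84, σ(45) = 78, σ(46) = 72, σ(47) = 48, σ(48) = 124, σ(49) = 57, σ(50) = 93, σ(51) = 72, σ(52) = 98, σ(53) = 54, σ(54) = 120, σ(55) = 72, σ(56) = 120, σ(57) = 80, σ(58) = 90, σ(59) = 60, σ(60) = 168, σ(61) = 62, σ(62) = 96, σ(63) = 104, σ(64) = 127, σ(65) = 84, σ(66) = 144, σ(67) = 68, σ(68) = 126, σ(69) = 96, σ(70) = 144, σ(71) = 72, σ(72) = 195, σ(73) = 74, σ(74) = 114, σ(75) = 124, σ(76) = 140, σ(77) = 96, σ(78) = 168, σ(79) = 80, σ(80) = 186, σ(81) = 121, σ(82) = 126, σ(83) = 84, σ(84) = 224, σ(85) = 108, σ(86) = 132, σ(87) = 120, σ(88) = 180, σ(89) = 90, σ(90) = 234, σ(91) = 112, σ(92) = 168, σ(93) = 128, σ(94) = 144, σ(95) = 120, σ(96) = 252, σ(97) = 98, σ(98) = 171, σ(99) = 156, σ(100) = 217, σ(101) = 102, σ(102) = 216, σ(103) = 104, σ(104) = 210, σ(105) = 192, σ(106) = 162, σ(107) = 108, σ(108) = 280, σ(109) = 110, σ(110) = 216, σ(111) = 152, σ(112) = 248, σ(113) = 114, σ(114) = 240, σ(115) = 144, σ(116) = 210, σ(117) = 182, σ(118) = 180, σ(119) = 144, σ(120) = 360, σ(121) = 133, σ(122) = 186, σ(123) = 168, σ(124) = 224, σ(125) = 156, σ(126) = 312, σ(127) = 128, σ(128) = 255, σ(129) = 176, σ(130) = 252, σ(131) = 132, σ(132) = 336, σ(133) = 160, σ(134) = 204, σ(135) = 240, σ(136) = 270, σ(137) = 138, σ(138) = 288, σ(139) = 140, σ(140) = 336, σ(141) = 192, σ(142) = 216, σ(143) = 168, σ(144) = 403. Summing all 144 values: 17186. (Average order: Σ_{n ≤ x} σ(n) ~ (π²/12) x². For x = 144, (π²/12)·144² ≈ 17054.68.)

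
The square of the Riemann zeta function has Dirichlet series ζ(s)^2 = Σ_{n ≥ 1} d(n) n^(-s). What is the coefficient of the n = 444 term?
d(444) = 12

ζ(s)^2 = (Σ 1/m^s)(Σ 1/k^s). The coefficient of 1/n^s in the product is the number of ordered pairs (m, k) with mk = n, which equals d(n). For n = 444, divisors are [1, 2, 3, 4, 6, 12, 37, 74, 111, 148, 222, 444], so d(444) = 12.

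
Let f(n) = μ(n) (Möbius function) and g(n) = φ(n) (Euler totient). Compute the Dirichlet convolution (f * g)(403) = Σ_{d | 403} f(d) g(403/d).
(μ * φ)(403) = 319

Divisors of 403: [1, 13, 31, 403]. For each d | 403:
  d = 1: μ(1) · φ(403/1) = 1 · 360 = 360
  d = 13: μ(13) · φ(403/13) = -1 · 30 = -30
  d = 31: μ(31) · φ(403/31) = -1 · 12 = -12
  d = 403: μ(403) · φ(403/403) = 1 · 1 = 1
Summing: (μ * φ)(403) = 360 + -30 + -12 + 1 = 319.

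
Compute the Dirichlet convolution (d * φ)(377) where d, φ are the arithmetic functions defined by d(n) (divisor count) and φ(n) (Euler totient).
(d * φ)(377) = 420

Divisors of 377: [1, 13, 29, 377]. For each d | 377:
  d = 1: d(1) · φ(377/1) = 1 · 336 = 336
  d = 13: d(13) · φ(377/13) = 2 · 28 = 56
  d = 29: d(29) · φ(377/29) = 2 · 12 = 24
  d = 377: d(377) · φ(377/377) = 4 · 1 = 4
Summing: (d * φ)(377) = 336 + 56 + 24 + 4 = 420.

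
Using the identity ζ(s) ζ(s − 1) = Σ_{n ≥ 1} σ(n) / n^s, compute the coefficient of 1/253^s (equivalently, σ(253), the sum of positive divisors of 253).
σ(253) = 288

In the product (Σ m^0/m^s)(Σ k / k^s) = Σ (Σ_{d | n} d) / n^s, the coefficient of 1/n^s is σ(n) = Σ_{d | n} d. For n = 253, divisors are [1, 11, 23, 253]; summing: σ(253) = 288.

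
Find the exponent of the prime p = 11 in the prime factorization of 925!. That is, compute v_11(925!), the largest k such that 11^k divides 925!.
v_11(925!) = 91

Legendre's formula: v_p(n!) = Σ_{k ≥ 1} ⌊n / p^k⌋. For p = 11, n = 925, the terms are:
  ⌊925/11^1⌋ = ⌊925/11⌋ = 84
  ⌊925/11^2⌋ = ⌊925/121⌋ = 7
(the next term ⌊925/11^3⌋ = 0, terminating the sum). Summing: v_11(925!) = 84 + 7 = 91.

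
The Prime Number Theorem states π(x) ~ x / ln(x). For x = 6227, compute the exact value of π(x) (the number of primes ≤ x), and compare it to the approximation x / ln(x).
π(6227) = 810;  x/ln(x) ≈ 712.74;  relative error ≈ 12.01%.

Directly count primes up to 6227: π(6227) = 810. The PNT approximation gives 6227/ln(6227) ≈ 6227/8.73665 ≈ 712.74. Relative error (π(x) − x/ln(x)) / π(x) ≈ 12.01%; the approximation is known to undercount slightly (Li(x) is a better estimate).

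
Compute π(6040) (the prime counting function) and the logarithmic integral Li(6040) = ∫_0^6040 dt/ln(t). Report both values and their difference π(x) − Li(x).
π(6040) = 787;  Li(6040) ≈ 805.01;  π(x) − Li(x) ≈ -18.01.

Direct count of primes ≤ 6040 gives π(6040) = 787. Numerical evaluation of the logarithmic integral gives Li(6040) ≈ 805.01. The difference π(x) − Li(x) ≈ -18.01 is typically negative for small/moderate x (Li(x) overestimates), though Littlewood's theorem shows this sign changes infinitely often.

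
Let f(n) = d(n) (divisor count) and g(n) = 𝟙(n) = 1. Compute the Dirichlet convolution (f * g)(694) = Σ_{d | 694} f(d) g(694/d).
(d * 𝟙)(694) = 9

Divisors of 694: [1, 2, 347, 694]. For each d | 694:
  d = 1: d(1) · 𝟙(694/1) = 1 · 1 = 1
  d = 2: d(2) · 𝟙(694/2) = 2 · 1 = 2
  d = 347: d(347) · 𝟙(694/347) = 2 · 1 = 2
  d = 694: d(694) · 𝟙(694/694) = 4 · 1 = 4
Summing: (d * 𝟙)(694) = 1 + 2 + 2 + 4 = 9.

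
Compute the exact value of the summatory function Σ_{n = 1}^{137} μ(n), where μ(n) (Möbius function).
Σ_{n ≤ 137} μ(n) = -2

Compute μ(n) for each 1 ≤ n ≤ 137: μ(1) = 1, μ(2) = -1, μ(3) = -1, μ(4) = 0, μ(5) = -1, μ(6) = 1, μ(7) = -1, μ(8) = 0, μ(9) = 0, μ(10) = 1, μ(11) = -1, μ(12) = 0, μ(13) = -1, μ(14) = 1, μ(15) = 1, μ(16) = 0, μ(17) = -1, μ(18) = 0, μ(19) = -1, μ(20) = 0, μ(21) = 1, μ(22) = 1, μ(23) = -1, μ(24) = 0, μ(25) = 0, μ(26) = 1, μ(27) = 0, μ(28) = 0, μ(29) = -1, μ(30) = -1, μ(31) = -1, μ(32) = 0, μ(33) = 1, μ(34) = 1, μ(35) = 1, μ(36) = 0, μ(37) = -1, μ(38) = 1, μ(39) = 1, μ(40) = 0, μ(41) = -1, μ(42) = -1, μ(43) = -1, μ(44) = 0, μ(45) = 0, μ(46) = 1, μ(47) = -1, μ(48) = 0, μ(49) = 0, μ(50) = 0, μ(51) = 1, μ(52) = 0, μ(53) = -1, μ(54) = 0, μ(55) = 1, μ(56) = 0, μ(57) = 1, μ(58) = 1, μ(59) = -1, μ(60) = 0, μ(61) = -1, μ(62) = 1, μ(63) = 0, μ(64) = 0, μ(65) = 1, μ(66) = -1, μ(67) = -1, μ(68) = 0, μ(69) = 1, μ(70) = -1, μ(71) = -1, μ(72) = 0, μ(73) = -1, μ(74) = 1, μ(75) = 0, μ(76) = 0, μ(77) = 1, μ(78) = -1, μ(79) = -1, μ(80) = 0, μ(81) = 0, μ(82) = 1, μ(83) = -1, μ(84) = 0, μ(85) = 1, μ(86) = 1, μ(87) = 1, μ(88) = 0, μ(89) = -1, μ(90) = 0, μ(91) = 1, μ(92) = 0, μ(93) = 1, μ(94) = 1, μ(95) = 1, μ(96) = 0, μ(97) = -1, μ(98) = 0, μ(99) = 0, μ(100) = 0, μ(101) = -1, μ(102) = -1, μ(103) = -1, μ(104) = 0, μ(105) = -1, μ(106) = 1, μ(107) = -1, μ(108) = 0, μ(109) = -1, μ(110) = -1, μ(111) = 1, μ(112) = 0, μ(113) = -1, μ(114) = -1, μ(115) = 1, μ(116) = 0, μ(117) = 0, μ(118) = 1, μ(119) = 1, μ(120) = 0, μ(121) = 0, μ(122) = 1, μ(123) = 1, μ(124) = 0, μ(125) = 0, μ(126) = 0, μ(127) = -1, μ(128) = 0, μ(129) = 1, μ(130) = -1, μ(131) = -1, μ(132) = 0, μ(133) = 1, μ(134) = 1, μ(135) = 0, μ(136) = 0, μ(137) = -1. Summing all 137 values: -2. (Mertens function M(x) = Σ_{n ≤ x} μ(n); on average M(x) should be small (PNT ⟺ M(x) = o(x)).)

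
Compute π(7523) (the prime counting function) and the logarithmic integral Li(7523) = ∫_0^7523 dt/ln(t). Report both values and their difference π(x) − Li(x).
π(7523) = 953;  Li(7523) ≈ 973.16;  π(x) − Li(x) ≈ -20.16.

Direct count of primes ≤ 7523 gives π(7523) = 953. Numerical evaluation of the logarithmic integral gives Li(7523) ≈ 973.16. The difference π(x) − Li(x) ≈ -20.16 is typically negative for small/moderate x (Li(x) overestimates), though Littlewood's theorem shows this sign changes infinitely often.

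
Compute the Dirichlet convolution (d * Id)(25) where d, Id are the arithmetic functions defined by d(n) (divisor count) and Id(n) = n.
(d * Id)(25) = 38

Divisors of 25: [1, 5, 25]. For each d | 25:
  d = 1: d(1) · Id(25/1) = 1 · 25 = 25
  d = 5: d(5) · Id(25/5) = 2 · 5 = 10
  d = 25: d(25) · Id(25/25) = 3 · 1 = 3
Summing: (d * Id)(25) = 25 + 10 + 3 = 38.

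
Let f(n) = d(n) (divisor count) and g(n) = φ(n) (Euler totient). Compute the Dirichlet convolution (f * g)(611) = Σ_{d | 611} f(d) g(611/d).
(d * φ)(611) = 672

Divisors of 611: [1, 13, 47, 611]. For each d | 611:
  d = 1: d(1) · φ(611/1) = 1 · 552 = 552
  d = 13: d(13) · φ(611/13) = 2 · 46 = 92
  d = 47: d(47) · φ(611/47) = 2 · 12 = 24
  d = 611: d(611) · φ(611/611) = 4 · 1 = 4
Summing: (d * φ)(611) = 552 + 92 + 24 + 4 = 672.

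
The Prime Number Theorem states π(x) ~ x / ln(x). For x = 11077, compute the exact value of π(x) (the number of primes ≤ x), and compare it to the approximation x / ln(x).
π(11077) = 1342;  x/ln(x) ≈ 1189.46;  relative error ≈ 11.37%.

Directly count primes up to 11077: π(11077) = 1342. The PNT approximation gives 11077/ln(11077) ≈ 11077/9.31263 ≈ 1189.46. Relative error (π(x) − x/ln(x)) / π(x) ≈ 11.37%; the approximation is known to undercount slightly (Li(x) is a better estimate).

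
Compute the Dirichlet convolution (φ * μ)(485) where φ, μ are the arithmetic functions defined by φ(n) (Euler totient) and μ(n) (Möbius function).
(φ * μ)(485) = 285

Divisors of 485: [1, 5, 97, 485]. For each d | 485:
  d = 1: φ(1) · μ(485/1) = 1 · 1 = 1
  d = 5: φ(5) · μ(485/5) = 4 · -1 = -4
  d = 97: φ(97) · μ(485/97) = 96 · -1 = -96
  d = 485: φ(485) · μ(485/485) = 384 · 1 = 384
Summing: (φ * μ)(485) = 1 + -4 + -96 + 384 = 285.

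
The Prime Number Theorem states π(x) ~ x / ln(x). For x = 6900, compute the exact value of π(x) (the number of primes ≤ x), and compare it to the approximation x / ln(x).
π(6900) = 887;  x/ln(x) ≈ 780.61;  relative error ≈ 11.99%.

Directly count primes up to 6900: π(6900) = 887. The PNT approximation gives 6900/ln(6900) ≈ 6900/8.83928 ≈ 780.61. Relative error (π(x) − x/ln(x)) / π(x) ≈ 11.99%; the approximation is known to undercount slightly (Li(x) is a better estimate).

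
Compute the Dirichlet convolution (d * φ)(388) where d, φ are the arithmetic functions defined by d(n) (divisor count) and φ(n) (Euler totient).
(d * φ)(388) = 686

Divisors of 388: [1, 2, 4, 97, 194, 388]. For each d | 388:
  d = 1: d(1) · φ(388/1) = 1 · 192 = 192
  d = 2: d(2) · φ(388/2) = 2 · 96 = 192
  d = 4: d(4) · φ(388/4) = 3 · 96 = 288
  d = 97: d(97) · φ(388/97) = 2 · 2 = 4
  d = 194: d(194) · φ(388/194) = 4 · 1 = 4
  d = 388: d(388) · φ(388/388) = 6 · 1 = 6
Summing: (d * φ)(388) = 192 + 192 + 288 + 4 + 4 + 6 = 686.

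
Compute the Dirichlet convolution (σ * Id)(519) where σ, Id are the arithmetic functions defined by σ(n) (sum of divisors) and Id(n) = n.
(σ * Id)(519) = 2429

Divisors of 519: [1, 3, 173, 519]. For each d | 519:
  d = 1: σ(1) · Id(519/1) = 1 · 519 = 519
  d = 3: σ(3) · Id(519/3) = 4 · 173 = 692
  d = 173: σ(173) · Id(519/173) = 174 · 3 = 522
  d = 519: σ(519) · Id(519/519) = 696 · 1 = 696
Summing: (σ * Id)(519) = 519 + 692 + 522 + 696 = 2429.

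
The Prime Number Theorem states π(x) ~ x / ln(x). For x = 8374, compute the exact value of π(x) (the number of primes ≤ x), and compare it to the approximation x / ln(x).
π(8374) = 1048;  x/ln(x) ≈ 927.06;  relative error ≈ 11.54%.

Directly count primes up to 8374: π(8374) = 1048. The PNT approximation gives 8374/ln(8374) ≈ 8374/9.03289 ≈ 927.06. Relative error (π(x) − x/ln(x)) / π(x) ≈ 11.54%; the approximation is known to undercount slightly (Li(x) is a better estimate).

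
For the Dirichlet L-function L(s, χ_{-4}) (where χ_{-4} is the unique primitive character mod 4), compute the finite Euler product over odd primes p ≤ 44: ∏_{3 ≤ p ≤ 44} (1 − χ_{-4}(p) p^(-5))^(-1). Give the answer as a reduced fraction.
∏ = 32740559305695385712389870979185370874149053476477367448414215/32866839245274949258617282425703153368289421339680491851218944

The odd primes p ≤ 44 are [3, 5, 7, 11, 13, 17, 19, 23, 29, 31, 37, 41, 43]. For each, χ(p) = 1 if p ≡ 1 mod 4, χ(p) = −1 if p ≡ 3 mod 4. Taking (1 − χ(p)/p^5)^(-1) = p^5/(p^5 − χ(p)): (1 − (-1)/3^5)^(-1) · (1 − (1)/5^5)^(-1) · (1 − (-1)/7^5)^(-1) · (1 − (-1)/11^5)^(-1) · (1 − (1)/13^5)^(-1) · (1 − (1)/17^5)^(-1) · (1 − (-1)/19^5)^(-1) · (1 − (-1)/23^5)^(-1) · (1 − (1)/29^5)^(-1) · (1 − (-1)/31^5)^(-1) · (1 − (1)/37^5)^(-1) · (1 − (1)/41^5)^(-1) · (1 − (-1)/43^5)^(-1) = 32740559305695385712389870979185370874149053476477367448414215/32866839245274949258617282425703153368289421339680491851218944.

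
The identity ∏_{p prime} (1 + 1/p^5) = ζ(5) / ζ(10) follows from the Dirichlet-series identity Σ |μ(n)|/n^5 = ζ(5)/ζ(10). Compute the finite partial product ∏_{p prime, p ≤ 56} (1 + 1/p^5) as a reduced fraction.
∏ = 32347597211284988160480267437380591091977322089812731895007080802055947812864/31226639806314720763085693561071542877365250131832357293968847568717289128655

The primes p ≤ 56 are [2, 3, 5, 7, 11, 13, 17, 19, 23, 29, 31, 37, 41, 43, 47, 53]. For each, (1 + 1/p^5) = (p^5 + 1)/p^5. Multiplying these fractions over p ∈ [2, 3, 5, 7, 11, 13, 17, 19, 23, 29, 31, 37, 41, 43, 47, 53] gives 32347597211284988160480267437380591091977322089812731895007080802055947812864/31226639806314720763085693561071542877365250131832357293968847568717289128655. (In the limit P → ∞ this tends to ζ(5)/ζ(10).)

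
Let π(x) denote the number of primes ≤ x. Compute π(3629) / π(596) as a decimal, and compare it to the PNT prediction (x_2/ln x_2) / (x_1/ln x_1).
π(3629)/π(596) = 507/108 ≈ 4.6944;  PNT prediction ≈ 4.7470.

π(596) = 108 and π(3629) = 507, so π(3629)/π(596) ≈ 4.6944. The PNT-predicted ratio is (3629/ln(3629)) / (596/ln(596)) ≈ 4.7470. The two agree to within a few percent, as expected.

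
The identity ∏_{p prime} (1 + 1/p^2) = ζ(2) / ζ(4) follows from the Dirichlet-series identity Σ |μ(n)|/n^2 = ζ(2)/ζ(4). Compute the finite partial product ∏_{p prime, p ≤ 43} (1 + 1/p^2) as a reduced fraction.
∏ = 783023736407200000000/517444490765057062977

The primes p ≤ 43 are [2, 3, 5, 7, 11, 13, 17, 19, 23, 29, 31, 37, 41, 43]. For each, (1 + 1/p^2) = (p^2 + 1)/p^2. Multiplying these fractions over p ∈ [2, 3, 5, 7, 11, 13, 17, 19, 23, 29, 31, 37, 41, 43] gives 783023736407200000000/517444490765057062977. (In the limit P → ∞ this tends to ζ(2)/ζ(4).)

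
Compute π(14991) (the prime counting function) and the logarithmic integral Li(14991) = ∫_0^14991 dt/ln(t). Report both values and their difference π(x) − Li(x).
π(14991) = 1754;  Li(14991) ≈ 1775.69;  π(x) − Li(x) ≈ -21.69.

Direct count of primes ≤ 14991 gives π(14991) = 1754. Numerical evaluation of the logarithmic integral gives Li(14991) ≈ 1775.69. The difference π(x) − Li(x) ≈ -21.69 is typically negative for small/moderate x (Li(x) overestimates), though Littlewood's theorem shows this sign changes infinitely often.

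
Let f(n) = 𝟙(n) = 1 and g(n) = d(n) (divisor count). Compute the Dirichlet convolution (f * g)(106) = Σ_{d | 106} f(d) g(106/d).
(𝟙 * d)(106) = 9

Divisors of 106: [1, 2, 53, 106]. For each d | 106:
  d = 1: 𝟙(1) · d(106/1) = 1 · 4 = 4
  d = 2: 𝟙(2) · d(106/2) = 1 · 2 = 2
  d = 53: 𝟙(53) · d(106/53) = 1 · 2 = 2
  d = 106: 𝟙(106) · d(106/106) = 1 · 1 = 1
Summing: (𝟙 * d)(106) = 4 + 2 + 2 + 1 = 9.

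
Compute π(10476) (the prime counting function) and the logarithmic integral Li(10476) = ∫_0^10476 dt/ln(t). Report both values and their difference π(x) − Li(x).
π(10476) = 1281;  Li(10476) ≈ 1297.69;  π(x) − Li(x) ≈ -16.69.

Direct count of primes ≤ 10476 gives π(10476) = 1281. Numerical evaluation of the logarithmic integral gives Li(10476) ≈ 1297.69. The difference π(x) − Li(x) ≈ -16.69 is typically negative for small/moderate x (Li(x) overestimates), though Littlewood's theorem shows this sign changes infinitely often.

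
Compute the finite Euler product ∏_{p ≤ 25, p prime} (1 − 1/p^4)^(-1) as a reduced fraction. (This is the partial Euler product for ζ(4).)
∏ = 179711034607426083154393/166042662475294310400000

The primes p ≤ 25 are [2, 3, 5, 7, 11, 13, 17, 19, 23]. For each prime, (1 − 1/p^4)^(-1) = p^4 / (p^4 − 1). The product is (1 − 1/2^4)^(-1), (1 − 1/3^4)^(-1), (1 − 1/5^4)^(-1), (1 − 1/7^4)^(-1), (1 − 1/11^4)^(-1), (1 − 1/13^4)^(-1), (1 − 1/17^4)^(-1), (1 − 1/19^4)^(-1), (1 − 1/23^4)^(-1) = ∏ p^4 / (p^4 − 1) = 179711034607426083154393/166042662475294310400000.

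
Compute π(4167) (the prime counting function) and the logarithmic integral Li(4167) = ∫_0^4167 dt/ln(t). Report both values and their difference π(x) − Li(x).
π(4167) = 573;  Li(4167) ≈ 585.45;  π(x) − Li(x) ≈ -12.45.

Direct count of primes ≤ 4167 gives π(4167) = 573. Numerical evaluation of the logarithmic integral gives Li(4167) ≈ 585.45. The difference π(x) − Li(x) ≈ -12.45 is typically negative for small/moderate x (Li(x) overestimates), though Littlewood's theorem shows this sign changes infinitely often.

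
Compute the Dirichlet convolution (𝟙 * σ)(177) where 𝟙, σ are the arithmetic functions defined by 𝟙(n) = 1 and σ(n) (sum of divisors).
(𝟙 * σ)(177) = 305

Divisors of 177: [1, 3, 59, 177]. For each d | 177:
  d = 1: 𝟙(1) · σ(177/1) = 1 · 240 = 240
  d = 3: 𝟙(3) · σ(177/3) = 1 · 60 = 60
  d = 59: 𝟙(59) · σ(177/59) = 1 · 4 = 4
  d = 177: 𝟙(177) · σ(177/177) = 1 · 1 = 1
Summing: (𝟙 * σ)(177) = 240 + 60 + 4 + 1 = 305.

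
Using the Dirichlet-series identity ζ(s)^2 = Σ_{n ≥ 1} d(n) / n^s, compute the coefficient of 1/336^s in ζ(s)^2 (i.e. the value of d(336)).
d(336) = 20

ζ(s)^2 = (Σ 1/m^s)(Σ 1/k^s). The coefficient of 1/n^s in the product is the number of ordered pairs (m, k) with mk = n, which equals d(n). For n = 336, divisors are [1, 2, 3, 4, 6, 7, 8, 12, 14, 16, 21, 24, 28, 42, 48, 56, 84, 112, 168, 336], so d(336) = 20.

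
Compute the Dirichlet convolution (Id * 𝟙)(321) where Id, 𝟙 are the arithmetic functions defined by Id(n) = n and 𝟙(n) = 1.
(Id * 𝟙)(321) = 432

Divisors of 321: [1, 3, 107, 321]. For each d | 321:
  d = 1: Id(1) · 𝟙(321/1) = 1 · 1 = 1
  d = 3: Id(3) · 𝟙(321/3) = 3 · 1 = 3
  d = 107: Id(107) · 𝟙(321/107) = 107 · 1 = 107
  d = 321: Id(321) · 𝟙(321/321) = 321 · 1 = 321
Summing: (Id * 𝟙)(321) = 1 + 3 + 107 + 321 = 432.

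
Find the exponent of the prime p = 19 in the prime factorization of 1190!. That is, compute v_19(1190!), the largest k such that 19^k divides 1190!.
v_19(1190!) = 65

Legendre's formula: v_p(n!) = Σ_{k ≥ 1} ⌊n / p^k⌋. For p = 19, n = 1190, the terms are:
  ⌊1190/19^1⌋ = ⌊1190/19⌋ = 62
  ⌊1190/19^2⌋ = ⌊1190/361⌋ = 3
(the next term ⌊1190/19^3⌋ = 0, terminating the sum). Summing: v_19(1190!) = 62 + 3 = 65.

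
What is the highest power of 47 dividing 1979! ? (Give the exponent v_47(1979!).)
v_47(1979!) = 42

Legendre's formula: v_p(n!) = Σ_{k ≥ 1} ⌊n / p^k⌋. For p = 47, n = 1979, the terms are:
  ⌊1979/47^1⌋ = ⌊1979/47⌋ = 42
(the next term ⌊1979/47^2⌋ = 0, terminating the sum). Summing: v_47(1979!) = 42 = 42.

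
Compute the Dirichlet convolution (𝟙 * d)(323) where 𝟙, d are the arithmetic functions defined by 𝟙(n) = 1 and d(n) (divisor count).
(𝟙 * d)(323) = 9

Divisors of 323: [1, 17, 19, 323]. For each d | 323:
  d = 1: 𝟙(1) · d(323/1) = 1 · 4 = 4
  d = 17: 𝟙(17) · d(323/17) = 1 · 2 = 2
  d = 19: 𝟙(19) · d(323/19) = 1 · 2 = 2
  d = 323: 𝟙(323) · d(323/323) = 1 · 1 = 1
Summing: (𝟙 * d)(323) = 4 + 2 + 2 + 1 = 9.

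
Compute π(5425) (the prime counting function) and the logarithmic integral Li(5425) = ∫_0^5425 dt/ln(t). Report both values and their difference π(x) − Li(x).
π(5425) = 716;  Li(5425) ≈ 733.94;  π(x) − Li(x) ≈ -17.94.

Direct count of primes ≤ 5425 gives π(5425) = 716. Numerical evaluation of the logarithmic integral gives Li(5425) ≈ 733.94. The difference π(x) − Li(x) ≈ -17.94 is typically negative for small/moderate x (Li(x) overestimates), though Littlewood's theorem shows this sign changes infinitely often.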